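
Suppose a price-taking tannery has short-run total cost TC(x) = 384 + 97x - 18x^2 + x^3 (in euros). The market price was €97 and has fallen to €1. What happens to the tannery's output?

AVC = 97 - 18x + x^2, minimized at x = 9 where min AVC = €16. MC = 97 - 36x + 3x^2.
With P = €97 above the shutdown price, P = MC gives x = 12.
At P = €1 < min AVC = €16, price no longer covers variable cost at any output, so the firm shuts down: x = 0.

Output falls from 12 to 0 (the firm shuts down)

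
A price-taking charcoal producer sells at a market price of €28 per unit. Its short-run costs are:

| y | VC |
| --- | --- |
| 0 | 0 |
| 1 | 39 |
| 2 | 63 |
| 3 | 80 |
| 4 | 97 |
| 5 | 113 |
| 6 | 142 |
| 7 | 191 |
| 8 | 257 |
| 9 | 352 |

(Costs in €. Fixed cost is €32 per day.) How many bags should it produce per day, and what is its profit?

y = 5; profit = -€5

Profit at each row (π = 28y − TC): y=0: -32; y=1: -43; y=2: -39; y=3: -28; y=4: -17; y=5: -5; y=6: -6; y=7: -27; y=8: -65; y=9: -132.
Profit is maximized at y = 5. AVC there is 113/5 = €22.60 ≤ P, so producing beats shutting down (which would give -€32).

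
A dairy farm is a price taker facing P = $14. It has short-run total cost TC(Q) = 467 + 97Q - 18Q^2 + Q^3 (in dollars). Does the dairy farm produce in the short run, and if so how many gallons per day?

Shut down

Variable cost is VC = 97Q - 18Q^2 + Q^3, so AVC = VC/Q = 97 - 18Q + Q^2 and MC = dTC/dQ = 97 - 36Q + 3Q^2.
AVC hits its minimum where MC = AVC, at Q = 9, giving min AVC = 97 - 18·9 + 9^2 = $16.
With P < min AVC ($14 < $16), every unit sold adds to the loss.
Best response: produce nothing and absorb the $467 fixed cost.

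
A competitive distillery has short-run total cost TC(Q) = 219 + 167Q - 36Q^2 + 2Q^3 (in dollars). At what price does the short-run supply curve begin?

$5 per unit

Short-run supply begins at min AVC. From VC = 167Q - 36Q^2 + 2Q^3, AVC = 167 - 36Q + 2Q^2.
dAVC/dQ = -36 + 4Q = 0 gives Q = 9. min AVC = 167 - 36·9 + 2·9^2 = 5.
The firm shuts down for any P below $5.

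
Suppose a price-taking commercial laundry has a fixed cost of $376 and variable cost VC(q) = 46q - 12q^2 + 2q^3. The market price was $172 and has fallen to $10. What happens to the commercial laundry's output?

AVC = 46 - 12q + 2q^2, minimized at q = 3 where min AVC = $28. MC = 46 - 24q + 6q^2.
With P = $172 above the shutdown price, P = MC gives q = 7.
At P = $10 < min AVC = $28, price no longer covers variable cost at any output, so the firm shuts down: q = 0.

Output falls from 7 to 0 (the firm shuts down)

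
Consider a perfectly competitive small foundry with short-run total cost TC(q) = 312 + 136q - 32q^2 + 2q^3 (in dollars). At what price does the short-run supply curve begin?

$8 per unit

The shutdown price is the minimum of AVC. VC = 136q - 32q^2 + 2q^3, so AVC = 136 - 32q + 2q^2.
At the minimum of AVC, MC = AVC. MC = 136 - 64q + 6q^2; setting MC = AVC gives 4q^2 - 32q = 0, so q = 8. min AVC = 8.
For P < $8 the firm produces nothing.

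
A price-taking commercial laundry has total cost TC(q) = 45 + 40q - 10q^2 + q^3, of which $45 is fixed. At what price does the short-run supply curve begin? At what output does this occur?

$15 per unit, at q = 5

The firm shuts down when price falls below the minimum of average variable cost. AVC = VC/q = 40 - 10q + q^2.
dAVC/dq = -10 + 2q = 0 gives q = 5. min AVC = 40 - 10·5 + 5^2 = 15.
The firm shuts down for any P below $15.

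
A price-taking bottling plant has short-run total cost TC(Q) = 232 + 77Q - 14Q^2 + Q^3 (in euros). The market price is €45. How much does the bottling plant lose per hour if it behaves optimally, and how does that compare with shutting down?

Profit = -€104 at Q = 8

AVC = 77 - 14Q + Q^2; min AVC = €28 at Q = 7. Since P = €45 ≥ min AVC, the firm produces.
With MC = 77 - 28Q + 3Q^2, P = MC on the upward-sloping part at Q* = 8.
TR = 45·8 = 360. TC = 232 + 232 = 464. Profit = 360 − 464 = -€104.
That loss of €104 beats the €232 the firm would lose by shutting down; producing recovers €128 of fixed cost.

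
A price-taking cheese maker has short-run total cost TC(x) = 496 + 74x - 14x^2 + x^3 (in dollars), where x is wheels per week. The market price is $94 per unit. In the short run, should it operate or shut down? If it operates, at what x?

Produce at x = 10

From TC, MC = TC'(x) = 74 - 28x + 3x^2 and AVC = VC/x = 74 - 14x + x^2.
AVC hits its minimum where MC = AVC, at x = 7, giving min AVC = 74 - 14·7 + 7^2 = $25.
Because $94 ≥ $25, revenue can cover variable cost; the firm operates.
P = MC gives -20 - 28x + 3x^2 = 0, with roots -2/3 and 10. Take the larger (rising MC): x* = 10.
Check: AVC at x = 10 is $34 ≤ P, so revenue covers variable cost.
Profit = P·x − TC = 94·10 − 836 = $104.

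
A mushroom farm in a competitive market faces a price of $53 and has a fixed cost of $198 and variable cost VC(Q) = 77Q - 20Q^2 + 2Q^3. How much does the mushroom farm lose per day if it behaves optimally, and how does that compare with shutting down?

AVC = 77 - 20Q + 2Q^2 has its minimum $27 at Q = 5; price $53 clears that bar, so the firm operates.
With MC = 77 - 40Q + 6Q^2, P = MC on the upward-sloping part at Q* = 6.
TR = 53·6 = 318. TC = 198 + 174 = 372. Profit = 318 − 372 = -$54.
By producing, the firm covers all variable cost plus $144 of fixed cost; shutting down would lose the full $198.

Profit = -$54 at Q = 6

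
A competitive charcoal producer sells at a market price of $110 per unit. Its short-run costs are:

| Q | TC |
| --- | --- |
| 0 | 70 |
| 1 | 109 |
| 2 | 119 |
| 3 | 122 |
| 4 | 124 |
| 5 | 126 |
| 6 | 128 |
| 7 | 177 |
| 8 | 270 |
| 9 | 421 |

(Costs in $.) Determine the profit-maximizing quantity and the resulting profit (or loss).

Q = 8; profit = $610

Compute π = P·Q − TC at each output: Q=0: -70; Q=1: 1; Q=2: 101; Q=3: 208; Q=4: 316; Q=5: 424; Q=6: 532; Q=7: 593; Q=8: 610; Q=9: 569.
Profit is maximized at Q = 8. AVC there is 200/8 = $25 ≤ P, so producing beats shutting down (which would give -$70).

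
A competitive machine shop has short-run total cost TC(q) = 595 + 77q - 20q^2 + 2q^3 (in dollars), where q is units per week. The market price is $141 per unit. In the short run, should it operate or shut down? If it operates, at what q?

Produce at q = 8

Strip out fixed cost: VC = 77q - 20q^2 + 2q^3. Then AVC = 77 - 20q + 2q^2 and MC = 77 - 40q + 6q^2.
AVC hits its minimum where MC = AVC, at q = 5, giving min AVC = 77 - 20·5 + 2·5^2 = $27.
Since P = $141 ≥ min AVC = $27, price covers variable cost and the firm should produce.
Set P = MC: 141 = 77 - 40q + 6q^2 → -64 - 40q + 6q^2 = 0. The roots are q = -4/3 and q = 8; the profit-maximizing output is on the rising part of MC, so q* = 8.
Check: AVC at q = 8 is $45 ≤ P, so revenue covers variable cost.
Profit = P·q − TC = 141·8 − 955 = $173.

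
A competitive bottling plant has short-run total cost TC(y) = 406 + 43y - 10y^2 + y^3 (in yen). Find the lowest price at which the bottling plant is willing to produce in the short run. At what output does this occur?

¥18 per unit, at y = 5

The shutdown price is the minimum of AVC. VC = 43y - 10y^2 + y^3, so AVC = 43 - 10y + y^2.
dAVC/dy = -10 + 2y = 0 gives y = 5. min AVC = 43 - 10·5 + 5^2 = 18.
The firm shuts down for any P below ¥18.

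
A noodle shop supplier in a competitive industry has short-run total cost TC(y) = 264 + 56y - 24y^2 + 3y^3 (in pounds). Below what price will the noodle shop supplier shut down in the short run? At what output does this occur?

The shutdown price is the minimum of AVC. VC = 56y - 24y^2 + 3y^3, so AVC = 56 - 24y + 3y^2.
At the minimum of AVC, MC = AVC. MC = 56 - 48y + 9y^2; setting MC = AVC gives 6y^2 - 24y = 0, so y = 4. min AVC = 8.
The firm shuts down for any P below £8.

£8 per unit, at y = 4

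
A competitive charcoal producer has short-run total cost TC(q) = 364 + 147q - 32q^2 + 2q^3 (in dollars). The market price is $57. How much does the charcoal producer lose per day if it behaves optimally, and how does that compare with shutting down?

Profit = -$40 at q = 9

AVC = 147 - 32q + 2q^2 has its minimum $19 at q = 8; price $57 clears that bar, so the firm operates.
MC = 147 - 64q + 6q^2. Setting P = MC and taking the root on the rising branch gives q* = 9.
TR = 57·9 = 513. TC = 364 + 189 = 553. Profit = 513 − 553 = -$40.
Shutting down would mean losing the fixed cost of $364, so operating at a loss of $40 is better by $324.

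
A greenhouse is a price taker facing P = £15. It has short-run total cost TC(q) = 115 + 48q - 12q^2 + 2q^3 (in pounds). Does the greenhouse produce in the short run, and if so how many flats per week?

From TC, MC = TC'(q) = 48 - 24q + 6q^2 and AVC = VC/q = 48 - 12q + 2q^2.
The AVC parabola has its vertex at q = 12/4 = 3, where AVC = 48 - 12·3 + 2·3^2 = £30.
Since P = £15 < min AVC = £30, price fails to cover variable cost at any output.
Best response: produce nothing and absorb the £115 fixed cost.

Shut down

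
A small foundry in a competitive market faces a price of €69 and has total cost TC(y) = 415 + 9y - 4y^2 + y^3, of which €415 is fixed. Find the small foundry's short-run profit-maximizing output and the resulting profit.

Profit = -€127 at y = 6

AVC = 9 - 4y + y^2 has its minimum €5 at y = 2; price €69 clears that bar, so the firm operates.
MC = 9 - 8y + 3y^2. Setting P = MC and taking the root on the rising branch gives y* = 6.
TR = 69·6 = 414. TC = 415 + 126 = 541. Profit = 414 − 541 = -€127.
By producing, the firm covers all variable cost plus €288 of fixed cost; shutting down would lose the full €415.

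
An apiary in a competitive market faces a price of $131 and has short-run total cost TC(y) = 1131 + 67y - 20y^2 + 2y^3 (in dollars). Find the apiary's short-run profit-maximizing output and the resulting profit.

AVC = 67 - 20y + 2y^2; min AVC = $17 at y = 5. Since P = $131 ≥ min AVC, the firm produces.
MC = 67 - 40y + 6y^2. Setting P = MC and taking the root on the rising branch gives y* = 8.
TR = 131·8 = 1048. TC = 1131 + 280 = 1411. Profit = 1048 − 1411 = -$363.
By producing, the firm covers all variable cost plus $768 of fixed cost; shutting down would lose the full $1131.

Profit = -$363 at y = 8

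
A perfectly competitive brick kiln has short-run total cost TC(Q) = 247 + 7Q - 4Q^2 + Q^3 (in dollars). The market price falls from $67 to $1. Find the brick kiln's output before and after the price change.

MC = 7 - 8Q + 3Q^2; the shutdown threshold is min AVC = $3 (at Q = 2).
At P = $67 ≥ min AVC, set P = MC on the rising branch: Q = 6.
At P = $1 < min AVC = $3, price no longer covers variable cost at any output, so the firm shuts down: Q = 0.

Output falls from 6 to 0 (the firm shuts down)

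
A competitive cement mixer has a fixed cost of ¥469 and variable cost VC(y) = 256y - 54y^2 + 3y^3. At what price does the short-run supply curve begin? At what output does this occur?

Short-run supply begins at min AVC. From VC = 256y - 54y^2 + 3y^3, AVC = 256 - 54y + 3y^2.
At the minimum of AVC, MC = AVC. MC = 256 - 108y + 9y^2; setting MC = AVC gives 6y^2 - 54y = 0, so y = 9. min AVC = 13.
The firm shuts down for any P below ¥13.

¥13 per unit, at y = 9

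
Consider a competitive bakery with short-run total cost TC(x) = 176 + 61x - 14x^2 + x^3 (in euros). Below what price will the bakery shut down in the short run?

Short-run supply begins at min AVC. From VC = 61x - 14x^2 + x^3, AVC = 61 - 14x + x^2.
At the minimum of AVC, MC = AVC. MC = 61 - 28x + 3x^2; setting MC = AVC gives 2x^2 - 14x = 0, so x = 7. min AVC = 12.
So the shutdown price is €12.

€12 per unit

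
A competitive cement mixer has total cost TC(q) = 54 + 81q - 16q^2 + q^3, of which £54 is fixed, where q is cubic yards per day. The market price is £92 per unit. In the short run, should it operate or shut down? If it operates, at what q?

Strip out fixed cost: VC = 81q - 16q^2 + q^3. Then AVC = 81 - 16q + q^2 and MC = 81 - 32q + 3q^2.
AVC is minimized where dAVC/dq = -16 + 2q = 0, at q = 8; min AVC = 81 - 16·8 + 8^2 = £17.
P = £92 exceeds min AVC = £17, so the firm stays open.
Set P = MC: 92 = 81 - 32q + 3q^2 → -11 - 32q + 3q^2 = 0. The roots are q = -1/3 and q = 11; the profit-maximizing output is on the rising part of MC, so q* = 11.
Check: AVC at q = 11 is £26 ≤ P, so revenue covers variable cost.
Profit = P·q − TC = 92·11 − 340 = £672.

Produce at q = 11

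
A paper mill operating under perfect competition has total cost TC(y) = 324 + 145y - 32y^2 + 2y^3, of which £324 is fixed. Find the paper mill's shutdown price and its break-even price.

Shutdown price = min AVC. AVC = 145 - 32y + 2y^2, with vertex at y = 8 and minimum £17.
ATC = 324/y + 145 - 32y + 2y^2. Setting dATC/dy = −324/y^2 − 32 + 4y = 0 gives y = 9 (since 4·9^3 − 32·9^2 = 324).
min ATC = 324/9 + 145 − 32·9 + 2·9^2 = £55. That is the break-even price.
Between these two prices the firm operates at a loss; above £55 it earns a profit.

Shutdown price = £17; break-even price = £55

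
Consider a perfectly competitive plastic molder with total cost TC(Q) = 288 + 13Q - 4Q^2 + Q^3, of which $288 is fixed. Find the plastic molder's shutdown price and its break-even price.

Shutdown price = min AVC. AVC = 13 - 4Q + Q^2, with vertex at Q = 2 and minimum $9.
ATC = 288/Q + 13 - 4Q + Q^2. Setting dATC/dQ = −288/Q^2 − 4 + 2Q = 0 gives Q = 6 (since 2·6^3 − 4·6^2 = 288).
min ATC = 288/6 + 13 − 4·6 + 6^2 = $73. That is the break-even price.
Between these two prices the firm operates at a loss; above $73 it earns a profit.

Shutdown price = $9; break-even price = $73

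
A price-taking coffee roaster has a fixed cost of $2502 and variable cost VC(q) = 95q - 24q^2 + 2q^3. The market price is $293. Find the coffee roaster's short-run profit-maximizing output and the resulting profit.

AVC = 95 - 24q + 2q^2 has its minimum $23 at q = 6; price $293 clears that bar, so the firm operates.
With MC = 95 - 48q + 6q^2, P = MC on the upward-sloping part at q* = 11.
TR = 293·11 = 3223. TC = 2502 + 803 = 3305. Profit = 3223 − 3305 = -$82.
That loss of $82 beats the $2502 the firm would lose by shutting down; producing recovers $2420 of fixed cost.

Profit = -$82 at q = 11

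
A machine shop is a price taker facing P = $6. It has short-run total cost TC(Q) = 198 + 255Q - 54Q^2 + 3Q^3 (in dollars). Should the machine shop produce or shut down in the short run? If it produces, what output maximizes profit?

Shut down

Strip out fixed cost: VC = 255Q - 54Q^2 + 3Q^3. Then AVC = 255 - 54Q + 3Q^2 and MC = 255 - 108Q + 9Q^2.
AVC hits its minimum where MC = AVC, at Q = 9, giving min AVC = 255 - 54·9 + 3·9^2 = $12.
With P < min AVC ($6 < $12), every unit sold adds to the loss.
Shutting down limits the loss to fixed cost, $198.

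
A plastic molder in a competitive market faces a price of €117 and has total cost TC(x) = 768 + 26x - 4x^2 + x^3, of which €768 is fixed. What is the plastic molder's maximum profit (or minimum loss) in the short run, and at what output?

Profit = -€278 at x = 7

AVC = 26 - 4x + x^2 has its minimum €22 at x = 2; price €117 clears that bar, so the firm operates.
MC = 26 - 8x + 3x^2. Setting P = MC and taking the root on the rising branch gives x* = 7.
TR = 117·7 = 819. TC = 768 + 329 = 1097. Profit = 819 − 1097 = -€278.
Shutting down would mean losing the fixed cost of €768, so operating at a loss of €278 is better by €490.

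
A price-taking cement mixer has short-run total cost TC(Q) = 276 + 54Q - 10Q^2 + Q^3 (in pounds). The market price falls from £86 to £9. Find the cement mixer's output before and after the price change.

Output falls from 8 to 0 (the firm shuts down)

MC = 54 - 20Q + 3Q^2; the shutdown threshold is min AVC = £29 (at Q = 5).
With P = £86 above the shutdown price, P = MC gives Q = 8.
At P = £9 < min AVC = £29, price no longer covers variable cost at any output, so the firm shuts down: Q = 0.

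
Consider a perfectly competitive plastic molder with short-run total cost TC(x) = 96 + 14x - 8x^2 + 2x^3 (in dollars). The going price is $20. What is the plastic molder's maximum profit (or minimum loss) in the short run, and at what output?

AVC = 14 - 8x + 2x^2 has its minimum $6 at x = 2; price $20 clears that bar, so the firm operates.
With MC = 14 - 16x + 6x^2, P = MC on the upward-sloping part at x* = 3.
TR = 20·3 = 60. TC = 96 + 24 = 120. Profit = 60 − 120 = -$60.
Shutting down would mean losing the fixed cost of $96, so operating at a loss of $60 is better by $36.

Profit = -$60 at x = 3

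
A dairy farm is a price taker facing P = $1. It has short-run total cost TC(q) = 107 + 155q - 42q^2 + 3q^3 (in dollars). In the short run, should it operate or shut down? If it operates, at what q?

Shut down

From TC, MC = TC'(q) = 155 - 84q + 9q^2 and AVC = VC/q = 155 - 42q + 3q^2.
AVC hits its minimum where MC = AVC, at q = 7, giving min AVC = 155 - 42·7 + 3·7^2 = $8.
P = $1 lies below min AVC = $8; no output level covers variable cost.
Shutting down limits the loss to fixed cost, $107.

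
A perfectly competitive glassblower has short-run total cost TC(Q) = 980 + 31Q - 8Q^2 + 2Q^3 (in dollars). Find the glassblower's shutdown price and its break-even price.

AVC = 31 - 8Q + 2Q^2; minimized at Q = 2, giving min AVC = $23. That is the shutdown price.
ATC = 980/Q + 31 - 8Q + 2Q^2. Setting dATC/dQ = −980/Q^2 − 8 + 4Q = 0 gives Q = 7 (since 4·7^3 − 8·7^2 = 980).
min ATC = 980/7 + 31 − 8·7 + 2·7^2 = $213. That is the break-even price.
For $23 ≤ P < $213 the firm produces at a loss; below $23 it shuts down.

Shutdown price = $23; break-even price = $213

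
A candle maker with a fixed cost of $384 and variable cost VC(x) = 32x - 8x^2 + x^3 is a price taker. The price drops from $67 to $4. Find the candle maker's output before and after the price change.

MC = 32 - 16x + 3x^2; the shutdown threshold is min AVC = $16 (at x = 4).
With P = $67 above the shutdown price, P = MC gives x = 7.
At P = $4 < min AVC = $16, price no longer covers variable cost at any output, so the firm shuts down: x = 0.

Output falls from 7 to 0 (the firm shuts down)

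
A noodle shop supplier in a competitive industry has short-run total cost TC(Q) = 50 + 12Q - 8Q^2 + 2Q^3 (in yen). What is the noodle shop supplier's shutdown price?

The firm shuts down when price falls below the minimum of average variable cost. AVC = VC/Q = 12 - 8Q + 2Q^2.
At the minimum of AVC, MC = AVC. MC = 12 - 16Q + 6Q^2; setting MC = AVC gives 4Q^2 - 8Q = 0, so Q = 2. min AVC = 4.
For P < ¥4 the firm produces nothing.

¥4 per unit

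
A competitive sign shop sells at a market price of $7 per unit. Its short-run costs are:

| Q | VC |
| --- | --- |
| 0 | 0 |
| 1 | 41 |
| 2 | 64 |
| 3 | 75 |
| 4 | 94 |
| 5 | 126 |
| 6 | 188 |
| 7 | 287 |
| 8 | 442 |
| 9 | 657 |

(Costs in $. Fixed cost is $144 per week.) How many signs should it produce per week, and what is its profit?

Q = 0 (shut down); profit = -$144

Profit at each row (π = 7Q − TC): Q=0: -144; Q=1: -178; Q=2: -194; Q=3: -198; Q=4: -210; Q=5: -235; Q=6: -290; Q=7: -382; Q=8: -530; Q=9: -738.
Profit is highest at Q = 0. Equivalently, the lowest AVC in the table is 94/4 ≈ $23.50 at Q = 4, and P = $7 falls below it — price never covers variable cost, so the firm shuts down and loses only its fixed cost.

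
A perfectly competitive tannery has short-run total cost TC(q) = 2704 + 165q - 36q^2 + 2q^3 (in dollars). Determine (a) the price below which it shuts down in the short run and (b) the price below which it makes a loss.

AVC = 165 - 36q + 2q^2; minimized at q = 9, giving min AVC = $3. That is the shutdown price.
ATC = 2704/q + 165 - 36q + 2q^2. Setting dATC/dq = −2704/q^2 − 36 + 4q = 0 gives q = 13 (since 4·13^3 − 36·13^2 = 2704).
min ATC = 2704/13 + 165 − 36·13 + 2·13^2 = $243. That is the break-even price.
For $3 ≤ P < $243 the firm produces at a loss; below $3 it shuts down.

Shutdown price = $3; break-even price = $243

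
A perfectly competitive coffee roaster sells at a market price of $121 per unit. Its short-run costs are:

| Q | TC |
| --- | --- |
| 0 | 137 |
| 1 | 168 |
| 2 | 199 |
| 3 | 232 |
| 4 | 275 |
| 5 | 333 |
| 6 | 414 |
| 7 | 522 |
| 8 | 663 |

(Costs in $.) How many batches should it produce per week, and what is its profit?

Compute π = P·Q − TC at each output: Q=0: -137; Q=1: -47; Q=2: 43; Q=3: 131; Q=4: 209; Q=5: 272; Q=6: 312; Q=7: 325; Q=8: 305.
Profit is maximized at Q = 7. AVC there is 385/7 = $55 ≤ P, so producing beats shutting down (which would give -$137).

Q = 7; profit = $325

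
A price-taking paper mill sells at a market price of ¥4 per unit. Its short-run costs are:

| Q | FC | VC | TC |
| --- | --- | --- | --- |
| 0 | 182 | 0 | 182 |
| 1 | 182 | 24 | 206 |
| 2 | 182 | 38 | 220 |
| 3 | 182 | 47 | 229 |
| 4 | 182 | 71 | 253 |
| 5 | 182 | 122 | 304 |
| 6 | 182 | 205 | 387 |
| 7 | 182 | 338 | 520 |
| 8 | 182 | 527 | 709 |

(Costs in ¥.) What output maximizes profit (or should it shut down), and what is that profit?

Profit at each row (π = 4Q − TC): Q=0: -182; Q=1: -202; Q=2: -212; Q=3: -217; Q=4: -237; Q=5: -284; Q=6: -363; Q=7: -492; Q=8: -677.
Profit is highest at Q = 0. Equivalently, the lowest AVC in the table is 47/3 ≈ ¥15.67 at Q = 3, and P = ¥4 falls below it — price never covers variable cost, so the firm shuts down and loses only its fixed cost.

Q = 0 (shut down); profit = -¥182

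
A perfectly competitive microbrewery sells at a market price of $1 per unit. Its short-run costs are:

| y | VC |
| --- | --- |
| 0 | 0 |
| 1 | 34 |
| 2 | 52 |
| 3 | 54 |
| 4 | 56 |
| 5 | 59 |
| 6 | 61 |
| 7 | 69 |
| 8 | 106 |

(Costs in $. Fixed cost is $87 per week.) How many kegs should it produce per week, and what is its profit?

y = 0 (shut down); profit = -$87

Tabulate TR − TC: y=0: -87; y=1: -120; y=2: -137; y=3: -138; y=4: -139; y=5: -141; y=6: -142; y=7: -149; y=8: -185.
Profit is highest at y = 0. Equivalently, the lowest AVC in the table is 69/7 ≈ $9.86 at y = 7, and P = $1 falls below it — price never covers variable cost, so the firm shuts down and loses only its fixed cost.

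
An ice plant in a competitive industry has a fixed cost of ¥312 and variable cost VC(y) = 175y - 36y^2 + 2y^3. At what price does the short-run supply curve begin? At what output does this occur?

The shutdown price is the minimum of AVC. VC = 175y - 36y^2 + 2y^3, so AVC = 175 - 36y + 2y^2.
At the minimum of AVC, MC = AVC. MC = 175 - 72y + 6y^2; setting MC = AVC gives 4y^2 - 36y = 0, so y = 9. min AVC = 13.
For P < ¥13 the firm produces nothing.

¥13 per unit, at y = 9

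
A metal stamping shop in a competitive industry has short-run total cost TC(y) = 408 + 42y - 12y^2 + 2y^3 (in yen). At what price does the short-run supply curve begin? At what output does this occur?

The firm shuts down when price falls below the minimum of average variable cost. AVC = VC/y = 42 - 12y + 2y^2.
dAVC/dy = -12 + 4y = 0 gives y = 3. min AVC = 42 - 12·3 + 2·3^2 = 24.
The firm shuts down for any P below ¥24.

¥24 per unit, at y = 3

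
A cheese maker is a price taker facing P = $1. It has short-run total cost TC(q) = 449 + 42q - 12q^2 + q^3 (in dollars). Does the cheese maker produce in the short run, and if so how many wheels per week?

Variable cost is VC = 42q - 12q^2 + q^3, so AVC = VC/q = 42 - 12q + q^2 and MC = dTC/dq = 42 - 24q + 3q^2.
The AVC parabola has its vertex at q = 12/2 = 6, where AVC = 42 - 12·6 + 6^2 = $6.
With P < min AVC ($1 < $6), every unit sold adds to the loss.
Shutting down limits the loss to fixed cost, $449.

Shut down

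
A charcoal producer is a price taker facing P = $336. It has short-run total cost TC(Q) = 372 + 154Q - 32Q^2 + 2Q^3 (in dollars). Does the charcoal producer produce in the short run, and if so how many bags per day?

Produce at Q = 13

From TC, MC = TC'(Q) = 154 - 64Q + 6Q^2 and AVC = VC/Q = 154 - 32Q + 2Q^2.
The AVC parabola has its vertex at Q = 32/4 = 8, where AVC = 154 - 32·8 + 2·8^2 = $26.
Because $336 ≥ $26, revenue can cover variable cost; the firm operates.
P = MC gives -182 - 64Q + 6Q^2 = 0, with roots -7/3 and 13. Take the larger (rising MC): Q* = 13.
Check: AVC at Q = 13 is $76 ≤ P, so revenue covers variable cost.
Profit = P·Q − TC = 336·13 − 1360 = $3008.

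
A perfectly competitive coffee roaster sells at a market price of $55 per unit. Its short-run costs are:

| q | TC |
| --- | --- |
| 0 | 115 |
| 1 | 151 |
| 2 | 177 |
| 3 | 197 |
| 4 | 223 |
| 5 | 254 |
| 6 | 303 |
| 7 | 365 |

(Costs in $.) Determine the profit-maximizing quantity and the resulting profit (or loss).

Profit at each row (π = 55q − TC): q=0: -115; q=1: -96; q=2: -67; q=3: -32; q=4: -3; q=5: 21; q=6: 27; q=7: 20.
Profit is maximized at q = 6. AVC there is 188/6 = $31.33 ≤ P, so producing beats shutting down (which would give -$115).

q = 6; profit = $27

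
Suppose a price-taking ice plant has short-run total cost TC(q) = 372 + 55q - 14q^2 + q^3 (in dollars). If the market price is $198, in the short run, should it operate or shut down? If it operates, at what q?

Variable cost is VC = 55q - 14q^2 + q^3, so AVC = VC/q = 55 - 14q + q^2 and MC = dTC/dq = 55 - 28q + 3q^2.
The AVC parabola has its vertex at q = 14/2 = 7, where AVC = 55 - 14·7 + 7^2 = $6.
Because $198 ≥ $6, revenue can cover variable cost; the firm operates.
Set P = MC: 198 = 55 - 28q + 3q^2 → -143 - 28q + 3q^2 = 0. The roots are q = -11/3 and q = 13; the profit-maximizing output is on the rising part of MC, so q* = 13.
Check: AVC at q = 13 is $42 ≤ P, so revenue covers variable cost.
Profit = P·q − TC = 198·13 − 918 = $1656.

Produce at q = 13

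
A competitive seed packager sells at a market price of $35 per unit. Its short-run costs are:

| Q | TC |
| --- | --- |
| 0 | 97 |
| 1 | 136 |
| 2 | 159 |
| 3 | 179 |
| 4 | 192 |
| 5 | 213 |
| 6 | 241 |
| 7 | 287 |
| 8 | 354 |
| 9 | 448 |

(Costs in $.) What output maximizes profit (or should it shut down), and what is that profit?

Q = 6; profit = -$31

Profit at each row (π = 35Q − TC): Q=0: -97; Q=1: -101; Q=2: -89; Q=3: -74; Q=4: -52; Q=5: -38; Q=6: -31; Q=7: -42; Q=8: -74; Q=9: -133.
Profit is maximized at Q = 6. AVC there is 144/6 = $24 ≤ P, so producing beats shutting down (which would give -$97).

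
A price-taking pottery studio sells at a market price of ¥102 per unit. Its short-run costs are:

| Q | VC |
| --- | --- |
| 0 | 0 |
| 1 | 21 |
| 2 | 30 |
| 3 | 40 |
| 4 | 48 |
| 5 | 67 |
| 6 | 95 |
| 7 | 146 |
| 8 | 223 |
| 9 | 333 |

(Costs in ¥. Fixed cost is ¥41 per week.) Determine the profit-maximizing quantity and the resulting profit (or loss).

Profit at each row (π = 102Q − TC): Q=0: -41; Q=1: 40; Q=2: 133; Q=3: 225; Q=4: 319; Q=5: 402; Q=6: 476; Q=7: 527; Q=8: 552; Q=9: 544.
Profit is maximized at Q = 8. AVC there is 223/8 = ¥27.88 ≤ P, so producing beats shutting down (which would give -¥41).

Q = 8; profit = ¥552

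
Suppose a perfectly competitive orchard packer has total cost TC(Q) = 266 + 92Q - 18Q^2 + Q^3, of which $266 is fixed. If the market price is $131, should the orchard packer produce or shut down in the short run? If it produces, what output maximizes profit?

Strip out fixed cost: VC = 92Q - 18Q^2 + Q^3. Then AVC = 92 - 18Q + Q^2 and MC = 92 - 36Q + 3Q^2.
The AVC parabola has its vertex at Q = 18/2 = 9, where AVC = 92 - 18·9 + 9^2 = $11.
Since P = $131 ≥ min AVC = $11, price covers variable cost and the firm should produce.
Set P = MC: 131 = 92 - 36Q + 3Q^2 → -39 - 36Q + 3Q^2 = 0. The roots are Q = -1 and Q = 13; the profit-maximizing output is on the rising part of MC, so Q* = 13.
Check: AVC at Q = 13 is $27 ≤ P, so revenue covers variable cost.
Profit = P·Q − TC = 131·13 − 617 = $1086.

Produce at Q = 13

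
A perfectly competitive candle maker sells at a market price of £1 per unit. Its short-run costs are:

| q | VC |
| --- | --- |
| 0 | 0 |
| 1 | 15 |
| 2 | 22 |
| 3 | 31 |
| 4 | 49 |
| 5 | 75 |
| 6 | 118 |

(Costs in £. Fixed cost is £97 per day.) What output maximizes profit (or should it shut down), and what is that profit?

q = 0 (shut down); profit = -£97

Tabulate TR − TC: q=0: -97; q=1: -111; q=2: -117; q=3: -125; q=4: -142; q=5: -167; q=6: -209.
Profit is highest at q = 0. Equivalently, the lowest AVC in the table is 31/3 ≈ £10.33 at q = 3, and P = £1 falls below it — price never covers variable cost, so the firm shuts down and loses only its fixed cost.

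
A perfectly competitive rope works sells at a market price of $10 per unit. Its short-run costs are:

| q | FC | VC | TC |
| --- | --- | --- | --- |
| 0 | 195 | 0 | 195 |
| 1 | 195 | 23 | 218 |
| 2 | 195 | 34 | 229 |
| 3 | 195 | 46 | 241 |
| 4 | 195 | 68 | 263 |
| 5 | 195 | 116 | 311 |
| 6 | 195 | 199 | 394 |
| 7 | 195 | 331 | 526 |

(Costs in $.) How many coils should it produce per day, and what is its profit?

Profit at each row (π = 10q − TC): q=0: -195; q=1: -208; q=2: -209; q=3: -211; q=4: -223; q=5: -261; q=6: -334; q=7: -456.
Profit is highest at q = 0. Equivalently, the lowest AVC in the table is 46/3 ≈ $15.33 at q = 3, and P = $10 falls below it — price never covers variable cost, so the firm shuts down and loses only its fixed cost.

q = 0 (shut down); profit = -$195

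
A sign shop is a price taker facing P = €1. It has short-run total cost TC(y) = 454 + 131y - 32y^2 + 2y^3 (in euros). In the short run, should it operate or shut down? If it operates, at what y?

Strip out fixed cost: VC = 131y - 32y^2 + 2y^3. Then AVC = 131 - 32y + 2y^2 and MC = 131 - 64y + 6y^2.
AVC is minimized where dAVC/dy = -32 + 4y = 0, at y = 8; min AVC = 131 - 32·8 + 2·8^2 = €3.
Since P = €1 < min AVC = €3, price fails to cover variable cost at any output.
Shutting down limits the loss to fixed cost, €454.

Shut down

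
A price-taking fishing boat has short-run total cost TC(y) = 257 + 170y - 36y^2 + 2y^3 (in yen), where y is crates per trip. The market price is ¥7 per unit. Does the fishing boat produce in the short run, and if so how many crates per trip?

Shut down

Variable cost is VC = 170y - 36y^2 + 2y^3, so AVC = VC/y = 170 - 36y + 2y^2 and MC = dTC/dy = 170 - 72y + 6y^2.
The AVC parabola has its vertex at y = 36/4 = 9, where AVC = 170 - 36·9 + 2·9^2 = ¥8.
With P < min AVC (¥7 < ¥8), every unit sold adds to the loss.
The firm minimizes its loss by shutting down and losing only its fixed cost of ¥257.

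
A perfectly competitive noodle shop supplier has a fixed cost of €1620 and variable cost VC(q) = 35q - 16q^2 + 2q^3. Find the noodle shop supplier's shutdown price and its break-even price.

Shutdown price = €3; break-even price = €233

AVC = 35 - 16q + 2q^2; minimized at q = 4, giving min AVC = €3. That is the shutdown price.
ATC = 1620/q + 35 - 16q + 2q^2. Setting dATC/dq = −1620/q^2 − 16 + 4q = 0 gives q = 9 (since 4·9^3 − 16·9^2 = 1620).
min ATC = 1620/9 + 35 − 16·9 + 2·9^2 = €233. That is the break-even price.
For €3 ≤ P < €233 the firm produces at a loss; below €3 it shuts down.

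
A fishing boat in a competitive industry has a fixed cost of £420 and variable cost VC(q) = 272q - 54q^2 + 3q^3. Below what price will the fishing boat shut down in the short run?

Short-run supply begins at min AVC. From VC = 272q - 54q^2 + 3q^3, AVC = 272 - 54q + 3q^2.
dAVC/dq = -54 + 6q = 0 gives q = 9. min AVC = 272 - 54·9 + 3·9^2 = 29.
So the shutdown price is £29.

£29 per unit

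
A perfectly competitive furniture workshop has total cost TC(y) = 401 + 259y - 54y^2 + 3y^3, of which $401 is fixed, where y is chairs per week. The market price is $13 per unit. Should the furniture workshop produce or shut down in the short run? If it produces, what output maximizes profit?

Strip out fixed cost: VC = 259y - 54y^2 + 3y^3. Then AVC = 259 - 54y + 3y^2 and MC = 259 - 108y + 9y^2.
The AVC parabola has its vertex at y = 54/6 = 9, where AVC = 259 - 54·9 + 3·9^2 = $16.
P = $13 lies below min AVC = $16; no output level covers variable cost.
Shutting down limits the loss to fixed cost, $401.

Shut down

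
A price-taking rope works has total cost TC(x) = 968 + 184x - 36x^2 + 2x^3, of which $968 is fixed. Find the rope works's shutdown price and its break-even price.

Shutdown price = min AVC. AVC = 184 - 36x + 2x^2, with vertex at x = 9 and minimum $22.
ATC = 968/x + 184 - 36x + 2x^2. Setting dATC/dx = −968/x^2 − 36 + 4x = 0 gives x = 11 (since 4·11^3 − 36·11^2 = 968).
min ATC = 968/11 + 184 − 36·11 + 2·11^2 = $118. That is the break-even price.
Between these two prices the firm operates at a loss; above $118 it earns a profit.

Shutdown price = $22; break-even price = $118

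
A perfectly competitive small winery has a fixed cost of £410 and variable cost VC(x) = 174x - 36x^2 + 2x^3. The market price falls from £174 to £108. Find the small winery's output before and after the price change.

Output falls from 12 to 11

MC = 174 - 72x + 6x^2; the shutdown threshold is min AVC = £12 (at x = 9).
At P = £174 ≥ min AVC, set P = MC on the rising branch: x = 12.
At P = £108 ≥ min AVC, set P = MC: x = 11. The firm stays open but cuts output.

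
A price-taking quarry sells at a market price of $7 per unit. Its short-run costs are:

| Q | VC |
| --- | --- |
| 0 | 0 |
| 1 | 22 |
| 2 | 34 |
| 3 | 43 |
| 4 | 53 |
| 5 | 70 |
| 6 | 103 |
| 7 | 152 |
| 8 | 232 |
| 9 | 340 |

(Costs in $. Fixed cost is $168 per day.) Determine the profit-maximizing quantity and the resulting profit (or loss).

Q = 0 (shut down); profit = -$168

Tabulate TR − TC: Q=0: -168; Q=1: -183; Q=2: -188; Q=3: -190; Q=4: -193; Q=5: -203; Q=6: -229; Q=7: -271; Q=8: -344; Q=9: -445.
Profit is highest at Q = 0. Equivalently, the lowest AVC in the table is 53/4 ≈ $13.25 at Q = 4, and P = $7 falls below it — price never covers variable cost, so the firm shuts down and loses only its fixed cost.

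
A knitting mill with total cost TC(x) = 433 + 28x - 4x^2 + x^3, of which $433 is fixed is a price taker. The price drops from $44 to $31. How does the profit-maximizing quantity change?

AVC = 28 - 4x + x^2, minimized at x = 2 where min AVC = $24. MC = 28 - 8x + 3x^2.
With P = $44 above the shutdown price, P = MC gives x = 4.
At P = $31 ≥ min AVC, set P = MC: x = 3. The firm stays open but cuts output.

Output falls from 4 to 3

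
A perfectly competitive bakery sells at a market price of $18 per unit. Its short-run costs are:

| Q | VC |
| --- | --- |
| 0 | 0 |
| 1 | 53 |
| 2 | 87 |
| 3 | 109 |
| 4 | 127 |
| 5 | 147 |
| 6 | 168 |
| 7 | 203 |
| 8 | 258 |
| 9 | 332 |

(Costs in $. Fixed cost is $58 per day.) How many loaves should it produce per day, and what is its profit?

Tabulate TR − TC: Q=0: -58; Q=1: -93; Q=2: -109; Q=3: -113; Q=4: -113; Q=5: -115; Q=6: -118; Q=7: -135; Q=8: -172; Q=9: -228.
Profit is highest at Q = 0. Equivalently, the lowest AVC in the table is 168/6 ≈ $28 at Q = 6, and P = $18 falls below it — price never covers variable cost, so the firm shuts down and loses only its fixed cost.

Q = 0 (shut down); profit = -$58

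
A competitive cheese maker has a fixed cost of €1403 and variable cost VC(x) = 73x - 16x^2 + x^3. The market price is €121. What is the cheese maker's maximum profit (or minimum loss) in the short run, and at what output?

AVC = 73 - 16x + x^2 has its minimum €9 at x = 8; price €121 clears that bar, so the firm operates.
MC = 73 - 32x + 3x^2. Setting P = MC and taking the root on the rising branch gives x* = 12.
TR = 121·12 = 1452. TC = 1403 + 300 = 1703. Profit = 1452 − 1703 = -€251.
By producing, the firm covers all variable cost plus €1152 of fixed cost; shutting down would lose the full €1403.

Profit = -€251 at x = 12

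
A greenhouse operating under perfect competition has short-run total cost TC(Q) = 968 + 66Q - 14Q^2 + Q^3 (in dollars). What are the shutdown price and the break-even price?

AVC = 66 - 14Q + Q^2; minimized at Q = 7, giving min AVC = $17. That is the shutdown price.
ATC = 968/Q + 66 - 14Q + Q^2. Setting dATC/dQ = −968/Q^2 − 14 + 2Q = 0 gives Q = 11 (since 2·11^3 − 14·11^2 = 968).
min ATC = 968/11 + 66 − 14·11 + 11^2 = $121. That is the break-even price.
Between these two prices the firm operates at a loss; above $121 it earns a profit.

Shutdown price = $17; break-even price = $121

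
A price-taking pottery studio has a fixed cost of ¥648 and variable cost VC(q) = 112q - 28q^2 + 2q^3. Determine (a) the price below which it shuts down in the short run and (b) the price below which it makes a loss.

Shutdown price = ¥14; break-even price = ¥94

Shutdown price = min AVC. AVC = 112 - 28q + 2q^2, with vertex at q = 7 and minimum ¥14.
ATC = 648/q + 112 - 28q + 2q^2. Setting dATC/dq = −648/q^2 − 28 + 4q = 0 gives q = 9 (since 4·9^3 − 28·9^2 = 648).
min ATC = 648/9 + 112 − 28·9 + 2·9^2 = ¥94. That is the break-even price.
Between these two prices the firm operates at a loss; above ¥94 it earns a profit.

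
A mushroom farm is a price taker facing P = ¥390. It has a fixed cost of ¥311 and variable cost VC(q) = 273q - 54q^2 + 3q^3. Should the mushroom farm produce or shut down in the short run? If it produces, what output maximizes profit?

Produce at q = 13

Strip out fixed cost: VC = 273q - 54q^2 + 3q^3. Then AVC = 273 - 54q + 3q^2 and MC = 273 - 108q + 9q^2.
AVC hits its minimum where MC = AVC, at q = 9, giving min AVC = 273 - 54·9 + 3·9^2 = ¥30.
P = ¥390 exceeds min AVC = ¥30, so the firm stays open.
P = MC gives -117 - 108q + 9q^2 = 0, with roots -1 and 13. Take the larger (rising MC): q* = 13.
Check: AVC at q = 13 is ¥78 ≤ P, so revenue covers variable cost.
Profit = P·q − TC = 390·13 − 1325 = ¥3745.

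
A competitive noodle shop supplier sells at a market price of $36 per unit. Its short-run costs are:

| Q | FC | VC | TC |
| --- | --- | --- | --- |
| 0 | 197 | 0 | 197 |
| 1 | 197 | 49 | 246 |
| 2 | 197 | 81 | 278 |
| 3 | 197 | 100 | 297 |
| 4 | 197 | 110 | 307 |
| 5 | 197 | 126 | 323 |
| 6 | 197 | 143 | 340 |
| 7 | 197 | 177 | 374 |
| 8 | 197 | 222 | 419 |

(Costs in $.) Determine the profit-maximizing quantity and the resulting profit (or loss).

Profit at each row (π = 36Q − TC): Q=0: -197; Q=1: -210; Q=2: -206; Q=3: -189; Q=4: -163; Q=5: -143; Q=6: -124; Q=7: -122; Q=8: -131.
Profit is maximized at Q = 7. AVC there is 177/7 = $25.29 ≤ P, so producing beats shutting down (which would give -$197).

Q = 7; profit = -$122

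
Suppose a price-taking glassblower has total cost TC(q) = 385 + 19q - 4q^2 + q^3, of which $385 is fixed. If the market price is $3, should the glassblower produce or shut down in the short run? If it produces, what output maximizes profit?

Variable cost is VC = 19q - 4q^2 + q^3, so AVC = VC/q = 19 - 4q + q^2 and MC = dTC/dq = 19 - 8q + 3q^2.
The AVC parabola has its vertex at q = 4/2 = 2, where AVC = 19 - 4·2 + 2^2 = $15.
Since P = $3 < min AVC = $15, price fails to cover variable cost at any output.
Best response: produce nothing and absorb the $385 fixed cost.

Shut down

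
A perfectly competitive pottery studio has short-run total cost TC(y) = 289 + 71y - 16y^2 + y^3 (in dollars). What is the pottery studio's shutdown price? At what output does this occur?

$7 per unit, at y = 8

The shutdown price is the minimum of AVC. VC = 71y - 16y^2 + y^3, so AVC = 71 - 16y + y^2.
At the minimum of AVC, MC = AVC. MC = 71 - 32y + 3y^2; setting MC = AVC gives 2y^2 - 16y = 0, so y = 8. min AVC = 7.
The firm shuts down for any P below $7.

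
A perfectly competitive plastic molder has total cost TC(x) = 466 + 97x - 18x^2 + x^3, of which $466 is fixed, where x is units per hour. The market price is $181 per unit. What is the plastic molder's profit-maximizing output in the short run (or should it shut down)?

Produce at x = 14

From TC, MC = TC'(x) = 97 - 36x + 3x^2 and AVC = VC/x = 97 - 18x + x^2.
The AVC parabola has its vertex at x = 18/2 = 9, where AVC = 97 - 18·9 + 9^2 = $16.
Because $181 ≥ $16, revenue can cover variable cost; the firm operates.
Solving P = MC: -84 - 36x + 3x^2 = 0 ⇒ x = -2 or 14. On the upward-sloping branch, x* = 14.
Check: AVC at x = 14 is $41 ≤ P, so revenue covers variable cost.
Profit = P·x − TC = 181·14 − 1040 = $1494.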